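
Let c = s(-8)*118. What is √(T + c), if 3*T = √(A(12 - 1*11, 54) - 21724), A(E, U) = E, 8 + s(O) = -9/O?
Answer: √(-29205 + 12*I*√21723)/6 ≈ 0.86205 + 28.495*I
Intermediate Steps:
s(O) = -8 - 9/O
T = I*√21723/3 (T = √((12 - 1*11) - 21724)/3 = √((12 - 11) - 21724)/3 = √(1 - 21724)/3 = √(-21723)/3 = (I*√21723)/3 = I*√21723/3 ≈ 49.129*I)
c = -3245/4 (c = (-8 - 9/(-8))*118 = (-8 - 9*(-⅛))*118 = (-8 + 9/8)*118 = -55/8*118 = -3245/4 ≈ -811.25)
√(T + c) = √(I*√21723/3 - 3245/4) = √(-3245/4 + I*√21723/3)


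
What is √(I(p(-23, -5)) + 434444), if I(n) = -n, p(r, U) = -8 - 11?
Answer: √434463 ≈ 659.14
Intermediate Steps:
p(r, U) = -19
√(I(p(-23, -5)) + 434444) = √(-1*(-19) + 434444) = √(19 + 434444) = √434463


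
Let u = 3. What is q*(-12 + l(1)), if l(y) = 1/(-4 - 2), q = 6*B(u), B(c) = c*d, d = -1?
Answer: 219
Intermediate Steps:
B(c) = -c (B(c) = c*(-1) = -c)
q = -18 (q = 6*(-1*3) = 6*(-3) = -18)
l(y) = -⅙ (l(y) = 1/(-6) = -⅙)
q*(-12 + l(1)) = -18*(-12 - ⅙) = -18*(-73/6) = 219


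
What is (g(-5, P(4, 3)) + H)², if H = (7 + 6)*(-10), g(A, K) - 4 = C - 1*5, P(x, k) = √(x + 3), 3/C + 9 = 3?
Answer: 69169/4 ≈ 17292.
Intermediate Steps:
C = -½ (C = 3/(-9 + 3) = 3/(-6) = 3*(-⅙) = -½ ≈ -0.50000)
P(x, k) = √(3 + x)
g(A, K) = -3/2 (g(A, K) = 4 + (-½ - 1*5) = 4 + (-½ - 5) = 4 - 11/2 = -3/2)
H = -130 (H = 13*(-10) = -130)
(g(-5, P(4, 3)) + H)² = (-3/2 - 130)² = (-263/2)² = 69169/4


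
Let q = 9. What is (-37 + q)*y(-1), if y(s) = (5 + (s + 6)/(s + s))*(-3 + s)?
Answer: 280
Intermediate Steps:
y(s) = (-3 + s)*(5 + (6 + s)/(2*s)) (y(s) = (5 + (6 + s)/((2*s)))*(-3 + s) = (5 + (6 + s)*(1/(2*s)))*(-3 + s) = (5 + (6 + s)/(2*s))*(-3 + s) = (-3 + s)*(5 + (6 + s)/(2*s)))
(-37 + q)*y(-1) = (-37 + 9)*((½)*(-18 - (-27 + 11*(-1)))/(-1)) = -14*(-1)*(-18 - (-27 - 11)) = -14*(-1)*(-18 - 1*(-38)) = -14*(-1)*(-18 + 38) = -14*(-1)*20 = -28*(-10) = 280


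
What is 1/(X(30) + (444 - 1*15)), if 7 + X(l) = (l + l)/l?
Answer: 1/424 ≈ 0.0023585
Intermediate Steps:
X(l) = -5 (X(l) = -7 + (l + l)/l = -7 + (2*l)/l = -7 + 2 = -5)
1/(X(30) + (444 - 1*15)) = 1/(-5 + (444 - 1*15)) = 1/(-5 + (444 - 15)) = 1/(-5 + 429) = 1/424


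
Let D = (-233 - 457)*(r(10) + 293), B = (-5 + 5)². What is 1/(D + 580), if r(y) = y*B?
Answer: -1/201590 ≈ -4.9606e-6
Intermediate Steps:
B = 0 (B = 0² = 0)
r(y) = 0 (r(y) = y*0 = 0)
D = -202170 (D = (-233 - 457)*(0 + 293) = -690*293 = -202170)
1/(D + 580) = 1/(-202170 + 580) = 1/(-201590) = -1/201590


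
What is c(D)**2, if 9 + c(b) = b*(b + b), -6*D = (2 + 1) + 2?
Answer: 18769/324 ≈ 57.929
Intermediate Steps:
D = -5/6 (D = -((2 + 1) + 2)/6 = -(3 + 2)/6 = -1/6*5 = -5/6 ≈ -0.83333)
c(b) = -9 + 2*b**2 (c(b) = -9 + b*(b + b) = -9 + b*(2*b) = -9 + 2*b**2)
c(D)**2 = (-9 + 2*(-5/6)**2)**2 = (-9 + 2*(25/36))**2 = (-9 + 25/18)**2 = (-137/18)**2 = 18769/324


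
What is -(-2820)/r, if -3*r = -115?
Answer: 1692/23 ≈ 73.565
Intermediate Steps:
r = 115/3 (r = -1/3*(-115) = 115/3 ≈ 38.333)
-(-2820)/r = -(-2820)/115/3 = -(-2820)*3/115 = -12*(-141/23) = 1692/23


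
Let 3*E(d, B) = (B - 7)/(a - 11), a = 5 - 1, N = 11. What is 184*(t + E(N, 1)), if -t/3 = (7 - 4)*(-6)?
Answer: 69920/7 ≈ 9988.6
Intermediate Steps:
a = 4
t = 54 (t = -3*(7 - 4)*(-6) = -9*(-6) = -3*(-18) = 54)
E(d, B) = ⅓ - B/21 (E(d, B) = ((B - 7)/(4 - 11))/3 = ((-7 + B)/(-7))/3 = ((-7 + B)*(-⅐))/3 = (1 - B/7)/3 = ⅓ - B/21)
184*(t + E(N, 1)) = 184*(54 + (⅓ - 1/21*1)) = 184*(54 + (⅓ - 1/21)) = 184*(54 + 2/7) = 184*(380/7) = 69920/7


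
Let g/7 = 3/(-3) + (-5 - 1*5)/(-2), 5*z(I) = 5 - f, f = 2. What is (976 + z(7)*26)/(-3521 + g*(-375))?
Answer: -4958/70105 ≈ -0.070722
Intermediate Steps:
z(I) = 3/5 (z(I) = (5 - 1*2)/5 = (5 - 2)/5 = (1/5)*3 = 3/5)
g = 28 (g = 7*(3/(-3) + (-5 - 1*5)/(-2)) = 7*(3*(-1/3) + (-5 - 5)*(-1/2)) = 7*(-1 - 10*(-1/2)) = 7*(-1 + 5) = 7*4 = 28)
(976 + z(7)*26)/(-3521 + g*(-375)) = (976 + (3/5)*26)/(-3521 + 28*(-375)) = (976 + 78/5)/(-3521 - 10500) = (4958/5)/(-14021) = (4958/5)*(-1/14021) = -4958/70105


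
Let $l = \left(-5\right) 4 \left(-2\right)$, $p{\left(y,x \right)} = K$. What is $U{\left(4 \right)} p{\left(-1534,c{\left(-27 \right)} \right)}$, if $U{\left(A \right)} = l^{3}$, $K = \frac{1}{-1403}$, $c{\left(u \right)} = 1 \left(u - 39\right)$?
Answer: $- \frac{64000}{1403} \approx -45.617$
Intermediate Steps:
$c{\left(u \right)} = -39 + u$ ($c{\left(u \right)} = 1 \left(-39 + u\right) = -39 + u$)
$K = - \frac{1}{1403} \approx -0.00071276$
$p{\left(y,x \right)} = - \frac{1}{1403}$
$l = 40$ ($l = \left(-20\right) \left(-2\right) = 40$)
$U{\left(A \right)} = 64000$ ($U{\left(A \right)} = 40^{3} = 64000$)
$U{\left(4 \right)} p{\left(-1534,c{\left(-27 \right)} \right)} = 64000 \left(- \frac{1}{1403}\right) = - \frac{64000}{1403}$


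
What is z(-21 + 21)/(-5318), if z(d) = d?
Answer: 0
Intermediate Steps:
z(-21 + 21)/(-5318) = (-21 + 21)/(-5318) = 0*(-1/5318) = 0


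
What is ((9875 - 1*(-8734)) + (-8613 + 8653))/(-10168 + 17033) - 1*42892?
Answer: -294434931/6865 ≈ -42889.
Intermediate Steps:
((9875 - 1*(-8734)) + (-8613 + 8653))/(-10168 + 17033) - 1*42892 = ((9875 + 8734) + 40)/6865 - 42892 = (18609 + 40)*(1/6865) - 42892 = 18649*(1/6865) - 42892 = 18649/6865 - 42892 = -294434931/6865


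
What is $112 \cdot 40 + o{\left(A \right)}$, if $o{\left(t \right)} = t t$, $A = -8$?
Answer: $4544$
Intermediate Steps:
$o{\left(t \right)} = t^{2}$
$112 \cdot 40 + o{\left(A \right)} = 112 \cdot 40 + \left(-8\right)^{2} = 4480 + 64 = 4544$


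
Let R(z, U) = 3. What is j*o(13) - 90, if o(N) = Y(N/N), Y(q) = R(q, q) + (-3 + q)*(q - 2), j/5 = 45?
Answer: 1035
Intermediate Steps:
j = 225 (j = 5*45 = 225)
Y(q) = 3 + (-3 + q)*(-2 + q) (Y(q) = 3 + (-3 + q)*(q - 2) = 3 + (-3 + q)*(-2 + q))
o(N) = 5 (o(N) = 9 + (N/N)² - 5*N/N = 9 + 1² - 5*1 = 9 + 1 - 5 = 5)
j*o(13) - 90 = 225*5 - 90 = 1125 - 90 = 1035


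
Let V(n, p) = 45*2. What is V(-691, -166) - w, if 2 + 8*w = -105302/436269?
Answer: 39386440/436269 ≈ 90.280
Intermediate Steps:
V(n, p) = 90
w = -122230/436269 (w = -1/4 + (-105302/436269)/8 = -1/4 + (-105302*1/436269)/8 = -1/4 + (1/8)*(-105302/436269) = -1/4 - 52651/1745076 = -122230/436269 ≈ -0.28017)
V(-691, -166) - w = 90 - 1*(-122230/436269) = 90 + 122230/436269 = 39386440/436269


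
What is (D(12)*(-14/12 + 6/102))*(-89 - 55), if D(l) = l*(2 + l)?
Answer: 455616/17 ≈ 26801.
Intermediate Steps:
(D(12)*(-14/12 + 6/102))*(-89 - 55) = ((12*(2 + 12))*(-14/12 + 6/102))*(-89 - 55) = ((12*14)*(-14*1/12 + 6*(1/102)))*(-144) = (168*(-7/6 + 1/17))*(-144) = (168*(-113/102))*(-144) = -3164/17*(-144) = 455616/17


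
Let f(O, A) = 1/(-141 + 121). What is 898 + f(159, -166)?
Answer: 17959/20 ≈ 897.95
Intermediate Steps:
f(O, A) = -1/20 (f(O, A) = 1/(-20) = -1/20)
898 + f(159, -166) = 898 - 1/20 = 17959/20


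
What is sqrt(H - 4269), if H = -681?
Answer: 15*I*sqrt(22) ≈ 70.356*I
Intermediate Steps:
sqrt(H - 4269) = sqrt(-681 - 4269) = sqrt(-4950) = 15*I*sqrt(22)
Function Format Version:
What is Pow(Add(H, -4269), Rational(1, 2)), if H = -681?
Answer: Mul(15, I, Pow(22, Rational(1, 2))) ≈ Mul(70.356, I)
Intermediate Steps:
Pow(Add(H, -4269), Rational(1, 2)) = Pow(Add(-681, -4269), Rational(1, 2)) = Pow(-4950, Rational(1, 2)) = Mul(15, I, Pow(22, Rational(1, 2)))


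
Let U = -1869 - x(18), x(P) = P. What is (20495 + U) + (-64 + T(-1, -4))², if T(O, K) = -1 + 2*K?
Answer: 23937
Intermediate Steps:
U = -1887 (U = -1869 - 1*18 = -1869 - 18 = -1887)
(20495 + U) + (-64 + T(-1, -4))² = (20495 - 1887) + (-64 + (-1 + 2*(-4)))² = 18608 + (-64 + (-1 - 8))² = 18608 + (-64 - 9)² = 18608 + (-73)² = 18608 + 5329 = 23937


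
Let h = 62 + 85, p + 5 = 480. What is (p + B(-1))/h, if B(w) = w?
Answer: 158/49 ≈ 3.2245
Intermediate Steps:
p = 475 (p = -5 + 480 = 475)
h = 147
(p + B(-1))/h = (475 - 1)/147 = 474*(1/147) = 158/49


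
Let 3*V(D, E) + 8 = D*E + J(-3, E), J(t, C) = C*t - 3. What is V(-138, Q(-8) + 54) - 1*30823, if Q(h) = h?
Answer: -98966/3 ≈ -32989.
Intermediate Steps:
J(t, C) = -3 + C*t
V(D, E) = -11/3 - E + D*E/3 (V(D, E) = -8/3 + (D*E + (-3 + E*(-3)))/3 = -8/3 + (D*E + (-3 - 3*E))/3 = -8/3 + (-3 - 3*E + D*E)/3 = -8/3 + (-1 - E + D*E/3) = -11/3 - E + D*E/3)
V(-138, Q(-8) + 54) - 1*30823 = (-11/3 - (-8 + 54) + (⅓)*(-138)*(-8 + 54)) - 1*30823 = (-11/3 - 1*46 + (⅓)*(-138)*46) - 30823 = (-11/3 - 46 - 2116) - 30823 = -6497/3 - 30823 = -98966/3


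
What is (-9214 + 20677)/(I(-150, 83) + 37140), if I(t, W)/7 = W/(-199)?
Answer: 2281137/7390279 ≈ 0.30867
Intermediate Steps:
I(t, W) = -7*W/199 (I(t, W) = 7*(W/(-199)) = 7*(W*(-1/199)) = 7*(-W/199) = -7*W/199)
(-9214 + 20677)/(I(-150, 83) + 37140) = (-9214 + 20677)/(-7/199*83 + 37140) = 11463/(-581/199 + 37140) = 11463/(7390279/199) = 11463*(199/7390279) = 2281137/7390279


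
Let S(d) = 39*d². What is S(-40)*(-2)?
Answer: -124800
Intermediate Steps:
S(-40)*(-2) = (39*(-40)²)*(-2) = (39*1600)*(-2) = 62400*(-2) = -124800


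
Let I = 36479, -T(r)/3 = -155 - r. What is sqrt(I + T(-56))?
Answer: 2*sqrt(9194) ≈ 191.77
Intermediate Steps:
T(r) = 465 + 3*r (T(r) = -3*(-155 - r) = 465 + 3*r)
sqrt(I + T(-56)) = sqrt(36479 + (465 + 3*(-56))) = sqrt(36479 + (465 - 168)) = sqrt(36479 + 297) = sqrt(36776) = 2*sqrt(9194)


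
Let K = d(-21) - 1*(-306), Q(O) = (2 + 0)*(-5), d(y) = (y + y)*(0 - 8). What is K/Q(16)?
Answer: -321/5 ≈ -64.200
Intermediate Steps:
d(y) = -16*y (d(y) = (2*y)*(-8) = -16*y)
Q(O) = -10 (Q(O) = 2*(-5) = -10)
K = 642 (K = -16*(-21) - 1*(-306) = 336 + 306 = 642)
K/Q(16) = 642/(-10) = 642*(-⅒) = -321/5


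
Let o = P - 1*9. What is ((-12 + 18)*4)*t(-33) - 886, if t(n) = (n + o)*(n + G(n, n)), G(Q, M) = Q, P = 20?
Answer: 33962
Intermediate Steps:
o = 11 (o = 20 - 1*9 = 20 - 9 = 11)
t(n) = 2*n*(11 + n) (t(n) = (n + 11)*(n + n) = (11 + n)*(2*n) = 2*n*(11 + n))
((-12 + 18)*4)*t(-33) - 886 = ((-12 + 18)*4)*(2*(-33)*(11 - 33)) - 886 = (6*4)*(2*(-33)*(-22)) - 886 = 24*1452 - 886 = 34848 - 886 = 33962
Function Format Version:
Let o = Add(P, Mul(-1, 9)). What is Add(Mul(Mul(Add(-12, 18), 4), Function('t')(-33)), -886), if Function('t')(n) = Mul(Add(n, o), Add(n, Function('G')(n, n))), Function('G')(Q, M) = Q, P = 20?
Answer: 33962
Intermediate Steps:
o = 11 (o = Add(20, Mul(-1, 9)) = Add(20, -9) = 11)
Function('t')(n) = Mul(2, n, Add(11, n)) (Function('t')(n) = Mul(Add(n, 11), Add(n, n)) = Mul(Add(11, n), Mul(2, n)) = Mul(2, n, Add(11, n)))
Add(Mul(Mul(Add(-12, 18), 4), Function('t')(-33)), -886) = Add(Mul(Mul(Add(-12, 18), 4), Mul(2, -33, Add(11, -33))), -886) = Add(Mul(Mul(6, 4), Mul(2, -33, -22)), -886) = Add(Mul(24, 1452), -886) = Add(34848, -886) = 33962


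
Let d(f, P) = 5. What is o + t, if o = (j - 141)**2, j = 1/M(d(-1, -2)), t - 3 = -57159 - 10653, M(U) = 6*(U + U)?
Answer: -172557719/3600 ≈ -47933.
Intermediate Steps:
M(U) = 12*U (M(U) = 6*(2*U) = 12*U)
t = -67809 (t = 3 + (-57159 - 10653) = 3 - 67812 = -67809)
j = 1/60 (j = 1/(12*5) = 1/60 ≈ 0.016667)
o = 71554681/3600 (o = (1/60 - 141)**2 = (-8459/60)**2 = 71554681/3600 ≈ 19876.)
o + t = 71554681/3600 - 67809 = -172557719/3600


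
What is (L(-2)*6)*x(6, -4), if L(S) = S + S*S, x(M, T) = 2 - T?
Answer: 72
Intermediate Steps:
L(S) = S + S²
(L(-2)*6)*x(6, -4) = (-2*(1 - 2)*6)*(2 - 1*(-4)) = (-2*(-1)*6)*(2 + 4) = (2*6)*6 = 12*6 = 72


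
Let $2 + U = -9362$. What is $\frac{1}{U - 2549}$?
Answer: $- \frac{1}{11913} \approx -8.3942 \cdot 10^{-5}$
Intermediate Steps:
$U = -9364$ ($U = -2 - 9362 = -9364$)
$\frac{1}{U - 2549} = \frac{1}{-9364 - 2549} = \frac{1}{-11913} = - \frac{1}{11913}$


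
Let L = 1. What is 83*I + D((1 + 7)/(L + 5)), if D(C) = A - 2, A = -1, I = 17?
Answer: 1408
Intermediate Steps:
D(C) = -3 (D(C) = -1 - 2 = -3)
83*I + D((1 + 7)/(L + 5)) = 83*17 - 3 = 1411 - 3 = 1408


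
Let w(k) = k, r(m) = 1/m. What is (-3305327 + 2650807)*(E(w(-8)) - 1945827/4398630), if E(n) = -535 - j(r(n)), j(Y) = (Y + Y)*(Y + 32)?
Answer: 202478929369547/586484 ≈ 3.4524e+8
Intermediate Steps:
r(m) = 1/m
j(Y) = 2*Y*(32 + Y) (j(Y) = (2*Y)*(32 + Y) = 2*Y*(32 + Y))
E(n) = -535 - 2*(32 + 1/n)/n
(-3305327 + 2650807)*(E(w(-8)) - 1945827/4398630) = (-3305327 + 2650807)*((-535 - 64/(-8) - 2/(-8)²) - 1945827/4398630) = -654520*((-535 - 64*(-⅛) - 2*1/64) - 1945827*1/4398630) = -654520*((-535 + 8 - 1/32) - 648609/1466210) = -654520*(-16865/32 - 648609/1466210) = -654520*(-12374193569/23459360) = 202478929369547/586484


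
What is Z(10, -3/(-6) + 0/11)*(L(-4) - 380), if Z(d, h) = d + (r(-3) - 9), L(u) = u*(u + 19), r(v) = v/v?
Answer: -880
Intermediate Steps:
r(v) = 1
L(u) = u*(19 + u)
Z(d, h) = -8 + d (Z(d, h) = d + (1 - 9) = d - 8 = -8 + d)
Z(10, -3/(-6) + 0/11)*(L(-4) - 380) = (-8 + 10)*(-4*(19 - 4) - 380) = 2*(-4*15 - 380) = 2*(-60 - 380) = 2*(-440) = -880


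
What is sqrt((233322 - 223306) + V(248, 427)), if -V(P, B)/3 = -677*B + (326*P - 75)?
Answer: sqrt(634934) ≈ 796.83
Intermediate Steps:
V(P, B) = 225 - 978*P + 2031*B (V(P, B) = -3*(-677*B + (326*P - 75)) = -3*(-677*B + (-75 + 326*P)) = -3*(-75 - 677*B + 326*P) = 225 - 978*P + 2031*B)
sqrt((233322 - 223306) + V(248, 427)) = sqrt((233322 - 223306) + (225 - 978*248 + 2031*427)) = sqrt(10016 + (225 - 242544 + 867237)) = sqrt(10016 + 624918) = sqrt(634934)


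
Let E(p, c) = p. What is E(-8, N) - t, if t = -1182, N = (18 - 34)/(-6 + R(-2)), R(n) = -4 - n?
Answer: 1174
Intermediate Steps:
N = 2 (N = (18 - 34)/(-6 + (-4 - 1*(-2))) = -16/(-6 + (-4 + 2)) = -16/(-6 - 2) = -16/(-8) = -16*(-⅛) = 2)
E(-8, N) - t = -8 - 1*(-1182) = -8 + 1182 = 1174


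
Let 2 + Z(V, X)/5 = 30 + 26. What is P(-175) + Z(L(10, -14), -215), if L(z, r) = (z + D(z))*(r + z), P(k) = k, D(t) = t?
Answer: 95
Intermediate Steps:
L(z, r) = 2*z*(r + z) (L(z, r) = (z + z)*(r + z) = (2*z)*(r + z) = 2*z*(r + z))
Z(V, X) = 270 (Z(V, X) = -10 + 5*(30 + 26) = -10 + 5*56 = -10 + 280 = 270)
P(-175) + Z(L(10, -14), -215) = -175 + 270 = 95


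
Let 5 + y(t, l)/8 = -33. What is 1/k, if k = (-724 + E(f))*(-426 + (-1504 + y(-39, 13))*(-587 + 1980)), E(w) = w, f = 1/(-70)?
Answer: 7/12766391857 ≈ 5.4831e-10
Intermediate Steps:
f = -1/70 ≈ -0.014286
y(t, l) = -304 (y(t, l) = -40 + 8*(-33) = -40 - 264 = -304)
k = 12766391857/7 (k = (-724 - 1/70)*(-426 + (-1504 - 304)*(-587 + 1980)) = -50681*(-426 - 1808*1393)/70 = -50681*(-426 - 2518544)/70 = -50681/70*(-2518970) = 12766391857/7 ≈ 1.8238e+9)
1/k = 1/(12766391857/7) = 7/12766391857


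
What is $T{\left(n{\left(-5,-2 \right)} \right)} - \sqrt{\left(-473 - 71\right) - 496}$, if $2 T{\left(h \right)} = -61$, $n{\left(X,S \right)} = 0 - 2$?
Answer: $- \frac{61}{2} - 4 i \sqrt{65} \approx -30.5 - 32.249 i$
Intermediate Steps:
$n{\left(X,S \right)} = -2$ ($n{\left(X,S \right)} = 0 - 2 = -2$)
$T{\left(h \right)} = - \frac{61}{2}$ ($T{\left(h \right)} = \frac{1}{2} \left(-61\right) = - \frac{61}{2}$)
$T{\left(n{\left(-5,-2 \right)} \right)} - \sqrt{\left(-473 - 71\right) - 496} = - \frac{61}{2} - \sqrt{\left(-473 - 71\right) - 496} = - \frac{61}{2} - \sqrt{-544 - 496} = - \frac{61}{2} - \sqrt{-1040} = - \frac{61}{2} - 4 i \sqrt{65}$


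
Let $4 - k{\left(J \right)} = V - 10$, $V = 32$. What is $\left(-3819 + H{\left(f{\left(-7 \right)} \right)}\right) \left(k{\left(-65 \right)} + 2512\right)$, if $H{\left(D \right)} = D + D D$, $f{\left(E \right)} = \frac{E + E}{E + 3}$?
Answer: $- \frac{18970611}{2} \approx -9.4853 \cdot 10^{6}$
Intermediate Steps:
$f{\left(E \right)} = \frac{2 E}{3 + E}$
$H{\left(D \right)} = D + D^{2}$
$k{\left(J \right)} = -18$ ($k{\left(J \right)} = 4 - \left(32 - 10\right) = 4 - 22 = -18$)
$\left(-3819 + H{\left(f{\left(-7 \right)} \right)}\right) \left(k{\left(-65 \right)} + 2512\right) = \left(-3819 + 2 \left(-7\right) \frac{1}{3 - 7} \left(1 + 2 \left(-7\right) \frac{1}{3 - 7}\right)\right) \left(-18 + 2512\right) = \left(-3819 + 2 \left(-7\right) \frac{1}{-4} \left(1 + 2 \left(-7\right) \frac{1}{-4}\right)\right) 2494 = \left(-3819 + 2 \left(-7\right) \left(- \frac{1}{4}\right) \left(1 + 2 \left(-7\right) \left(- \frac{1}{4}\right)\right)\right) 2494 = \left(-3819 + \frac{7 \left(1 + \frac{7}{2}\right)}{2}\right) 2494 = \left(-3819 + \frac{7}{2} \cdot \frac{9}{2}\right) 2494 = \left(-3819 + \frac{63}{4}\right) 2494 = \left(- \frac{15213}{4}\right) 2494 = - \frac{18970611}{2}$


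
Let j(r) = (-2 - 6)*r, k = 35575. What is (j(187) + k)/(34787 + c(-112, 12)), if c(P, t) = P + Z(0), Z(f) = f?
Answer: 34079/34675 ≈ 0.98281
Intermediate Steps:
j(r) = -8*r
c(P, t) = P (c(P, t) = P + 0 = P)
(j(187) + k)/(34787 + c(-112, 12)) = (-8*187 + 35575)/(34787 - 112) = (-1496 + 35575)/34675 = 34079*(1/34675) = 34079/34675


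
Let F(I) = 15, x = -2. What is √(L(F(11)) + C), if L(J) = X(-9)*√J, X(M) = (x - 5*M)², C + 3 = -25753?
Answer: √(-25756 + 1849*√15) ≈ 136.36*I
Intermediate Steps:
C = -25756 (C = -3 - 25753 = -25756)
X(M) = (-2 - 5*M)²
L(J) = 1849*√J (L(J) = (2 + 5*(-9))²*√J = (2 - 45)²*√J = (-43)²*√J = 1849*√J)
√(L(F(11)) + C) = √(1849*√15 - 25756) = √(-25756 + 1849*√15)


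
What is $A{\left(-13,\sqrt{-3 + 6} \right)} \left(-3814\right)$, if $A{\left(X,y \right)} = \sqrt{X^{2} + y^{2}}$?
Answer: $- 7628 \sqrt{43} \approx -50020.0$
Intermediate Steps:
$A{\left(-13,\sqrt{-3 + 6} \right)} \left(-3814\right) = \sqrt{\left(-13\right)^{2} + \left(\sqrt{-3 + 6}\right)^{2}} \left(-3814\right) = \sqrt{169 + \left(\sqrt{3}\right)^{2}} \left(-3814\right) = \sqrt{169 + 3} \left(-3814\right) = \sqrt{172} \left(-3814\right) = 2 \sqrt{43} \left(-3814\right) = - 7628 \sqrt{43}$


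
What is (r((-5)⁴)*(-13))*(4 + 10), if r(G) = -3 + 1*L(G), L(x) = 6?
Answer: -546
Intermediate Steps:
r(G) = 3 (r(G) = -3 + 1*6 = -3 + 6 = 3)
(r((-5)⁴)*(-13))*(4 + 10) = (3*(-13))*(4 + 10) = -39*14 = -546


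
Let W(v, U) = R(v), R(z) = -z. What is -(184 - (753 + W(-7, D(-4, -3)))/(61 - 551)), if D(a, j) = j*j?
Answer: -9092/49 ≈ -185.55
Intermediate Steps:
D(a, j) = j²
W(v, U) = -v
-(184 - (753 + W(-7, D(-4, -3)))/(61 - 551)) = -(184 - (753 - 1*(-7))/(61 - 551)) = -(184 - (753 + 7)/(-490)) = -(184 - 760*(-1)/490) = -(184 - 1*(-76/49)) = -(184 + 76/49) = -1*9092/49 = -9092/49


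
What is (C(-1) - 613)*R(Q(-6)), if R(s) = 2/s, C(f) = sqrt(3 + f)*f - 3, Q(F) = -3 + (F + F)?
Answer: 1232/15 + 2*sqrt(2)/15 ≈ 82.322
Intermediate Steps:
Q(F) = -3 + 2*F
C(f) = -3 + f*sqrt(3 + f) (C(f) = f*sqrt(3 + f) - 3 = -3 + f*sqrt(3 + f))
(C(-1) - 613)*R(Q(-6)) = ((-3 - sqrt(3 - 1)) - 613)*(2/(-3 + 2*(-6))) = ((-3 - sqrt(2)) - 613)*(2/(-3 - 12)) = (-616 - sqrt(2))*(2/(-15)) = (-616 - sqrt(2))*(2*(-1/15)) = (-616 - sqrt(2))*(-2/15) = 1232/15 + 2*sqrt(2)/15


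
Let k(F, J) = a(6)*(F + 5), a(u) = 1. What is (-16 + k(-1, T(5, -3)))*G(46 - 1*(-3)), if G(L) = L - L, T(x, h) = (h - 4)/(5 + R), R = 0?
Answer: 0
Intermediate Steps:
T(x, h) = -⅘ + h/5 (T(x, h) = (h - 4)/(5 + 0) = (-4 + h)/5 = (-4 + h)*(⅕) = -⅘ + h/5)
k(F, J) = 5 + F (k(F, J) = 1*(F + 5) = 1*(5 + F) = 5 + F)
G(L) = 0
(-16 + k(-1, T(5, -3)))*G(46 - 1*(-3)) = (-16 + (5 - 1))*0 = (-16 + 4)*0 = -12*0 = 0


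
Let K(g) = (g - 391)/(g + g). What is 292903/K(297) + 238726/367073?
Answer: -31932473306821/17252431 ≈ -1.8509e+6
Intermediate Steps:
K(g) = (-391 + g)/(2*g) (K(g) = (-391 + g)/((2*g)) = (-391 + g)*(1/(2*g)) = (-391 + g)/(2*g))
292903/K(297) + 238726/367073 = 292903/(((1/2)*(-391 + 297)/297)) + 238726/367073 = 292903/(((1/2)*(1/297)*(-94))) + 238726*(1/367073) = 292903/(-47/297) + 238726/367073 = 292903*(-297/47) + 238726/367073 = -86992191/47 + 238726/367073 = -31932473306821/17252431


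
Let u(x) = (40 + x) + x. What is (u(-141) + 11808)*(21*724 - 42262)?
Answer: -312952828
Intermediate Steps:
u(x) = 40 + 2*x
(u(-141) + 11808)*(21*724 - 42262) = ((40 + 2*(-141)) + 11808)*(21*724 - 42262) = ((40 - 282) + 11808)*(15204 - 42262) = (-242 + 11808)*(-27058) = 11566*(-27058) = -312952828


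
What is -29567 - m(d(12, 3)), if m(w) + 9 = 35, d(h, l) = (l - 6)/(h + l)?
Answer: -29593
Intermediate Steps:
d(h, l) = (-6 + l)/(h + l)
m(w) = 26 (m(w) = -9 + 35 = 26)
-29567 - m(d(12, 3)) = -29567 - 1*26 = -29567 - 26 = -29593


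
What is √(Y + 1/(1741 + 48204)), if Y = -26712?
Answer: I*√66633164753855/49945 ≈ 163.44*I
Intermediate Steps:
√(Y + 1/(1741 + 48204)) = √(-26712 + 1/(1741 + 48204)) = √(-26712 + 1/49945) = √(-1334130839/49945) = I*√66633164753855/49945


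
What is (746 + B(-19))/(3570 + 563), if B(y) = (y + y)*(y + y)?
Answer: 2190/4133 ≈ 0.52988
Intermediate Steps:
B(y) = 4*y**2 (B(y) = (2*y)*(2*y) = 4*y**2)
(746 + B(-19))/(3570 + 563) = (746 + 4*(-19)**2)/(3570 + 563) = (746 + 4*361)/4133 = (746 + 1444)*(1/4133) = 2190*(1/4133) = 2190/4133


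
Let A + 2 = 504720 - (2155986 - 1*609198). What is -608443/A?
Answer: 608443/1042070 ≈ 0.58388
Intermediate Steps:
A = -1042070 (A = -2 + (504720 - (2155986 - 1*609198)) = -2 + (504720 - (2155986 - 609198)) = -2 + (504720 - 1*1546788) = -2 + (504720 - 1546788) = -2 - 1042068 = -1042070)
-608443/A = -608443/(-1042070) = -608443*(-1/1042070) = 608443/1042070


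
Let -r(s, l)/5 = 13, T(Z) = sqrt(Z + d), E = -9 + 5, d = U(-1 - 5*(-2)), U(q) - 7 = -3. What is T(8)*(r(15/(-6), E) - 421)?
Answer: -972*sqrt(3) ≈ -1683.6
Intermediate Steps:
U(q) = 4 (U(q) = 7 - 3 = 4)
d = 4
E = -4
T(Z) = sqrt(4 + Z) (T(Z) = sqrt(Z + 4) = sqrt(4 + Z))
r(s, l) = -65 (r(s, l) = -5*13 = -65)
T(8)*(r(15/(-6), E) - 421) = sqrt(4 + 8)*(-65 - 421) = sqrt(12)*(-486) = (2*sqrt(3))*(-486) = -972*sqrt(3)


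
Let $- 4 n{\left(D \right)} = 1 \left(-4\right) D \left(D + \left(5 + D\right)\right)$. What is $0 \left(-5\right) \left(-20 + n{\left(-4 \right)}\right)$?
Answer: $0$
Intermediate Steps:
$n{\left(D \right)} = D \left(5 + 2 D\right)$ ($n{\left(D \right)} = - \frac{1 \left(-4\right) D \left(D + \left(5 + D\right)\right)}{4} = - \frac{- 4 D \left(5 + 2 D\right)}{4} = - \frac{\left(-4\right) D \left(5 + 2 D\right)}{4} = D \left(5 + 2 D\right)$)
$0 \left(-5\right) \left(-20 + n{\left(-4 \right)}\right) = 0 \left(-5\right) \left(-20 - 4 \left(5 + 2 \left(-4\right)\right)\right) = 0 \left(-20 - 4 \left(5 - 8\right)\right) = 0 \left(-20 - -12\right) = 0 \left(-20 + 12\right) = 0 \left(-8\right) = 0$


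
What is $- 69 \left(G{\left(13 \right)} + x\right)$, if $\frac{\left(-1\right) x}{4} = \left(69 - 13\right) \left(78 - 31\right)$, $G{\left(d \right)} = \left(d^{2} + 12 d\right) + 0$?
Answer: $704007$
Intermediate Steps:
$G{\left(d \right)} = d^{2} + 12 d$
$x = -10528$ ($x = - 4 \left(69 - 13\right) \left(78 - 31\right) = - 4 \cdot 56 \cdot 47 = \left(-4\right) 2632 = -10528$)
$- 69 \left(G{\left(13 \right)} + x\right) = - 69 \left(13 \left(12 + 13\right) - 10528\right) = - 69 \left(13 \cdot 25 - 10528\right) = - 69 \left(325 - 10528\right) = \left(-69\right) \left(-10203\right) = 704007$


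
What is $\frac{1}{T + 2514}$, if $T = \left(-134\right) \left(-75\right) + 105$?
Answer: $\frac{1}{12669} \approx 7.8933 \cdot 10^{-5}$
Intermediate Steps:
$T = 10155$ ($T = 10050 + 105 = 10155$)
$\frac{1}{T + 2514} = \frac{1}{10155 + 2514} = \frac{1}{12669}$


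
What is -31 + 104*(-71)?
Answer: -7415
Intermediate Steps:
-31 + 104*(-71) = -31 - 7384 = -7415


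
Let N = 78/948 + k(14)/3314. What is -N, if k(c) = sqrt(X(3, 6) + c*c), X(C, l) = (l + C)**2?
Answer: -13/158 - sqrt(277)/3314 ≈ -0.087301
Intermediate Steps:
X(C, l) = (C + l)**2
k(c) = sqrt(81 + c**2) (k(c) = sqrt((3 + 6)**2 + c*c) = sqrt(9**2 + c**2) = sqrt(81 + c**2))
N = 13/158 + sqrt(277)/3314 (N = 78/948 + sqrt(81 + 14**2)/3314 = 78*(1/948) + sqrt(81 + 196)*(1/3314) = 13/158 + sqrt(277)*(1/3314) = 13/158 + sqrt(277)/3314 ≈ 0.087301)
-N = -(13/158 + sqrt(277)/3314) = -13/158 - sqrt(277)/3314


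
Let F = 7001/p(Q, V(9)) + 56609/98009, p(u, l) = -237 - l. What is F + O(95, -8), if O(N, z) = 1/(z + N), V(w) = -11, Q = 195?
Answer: -58560811591/1927052958 ≈ -30.389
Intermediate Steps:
O(N, z) = 1/(N + z)
F = -673367375/22150034 (F = 7001/(-237 - 1*(-11)) + 56609/98009 = 7001/(-237 + 11) + 56609*(1/98009) = 7001/(-226) + 56609/98009 = 7001*(-1/226) + 56609/98009 = -7001/226 + 56609/98009 = -673367375/22150034 ≈ -30.400)
F + O(95, -8) = -673367375/22150034 + 1/(95 - 8) = -673367375/22150034 + 1/87 = -58560811591/1927052958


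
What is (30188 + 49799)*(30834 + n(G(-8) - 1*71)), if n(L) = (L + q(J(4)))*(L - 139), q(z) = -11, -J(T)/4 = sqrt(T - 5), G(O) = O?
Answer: 4035664098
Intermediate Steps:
J(T) = -4*sqrt(-5 + T) (J(T) = -4*sqrt(T - 5) = -4*sqrt(-5 + T))
n(L) = (-139 + L)*(-11 + L) (n(L) = (L - 11)*(L - 139) = (-11 + L)*(-139 + L) = (-139 + L)*(-11 + L))
(30188 + 49799)*(30834 + n(G(-8) - 1*71)) = (30188 + 49799)*(30834 + (1529 + (-8 - 1*71)**2 - 150*(-8 - 1*71))) = 79987*(30834 + (1529 + (-8 - 71)**2 - 150*(-8 - 71))) = 79987*(30834 + (1529 + (-79)**2 - 150*(-79))) = 79987*(30834 + (1529 + 6241 + 11850)) = 79987*(30834 + 19620) = 79987*50454 = 4035664098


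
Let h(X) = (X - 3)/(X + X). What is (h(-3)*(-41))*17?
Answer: -697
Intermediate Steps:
h(X) = (-3 + X)/(2*X) (h(X) = (-3 + X)/((2*X)) = (-3 + X)*(1/(2*X)) = (-3 + X)/(2*X))
(h(-3)*(-41))*17 = (((1/2)*(-3 - 3)/(-3))*(-41))*17 = (((1/2)*(-1/3)*(-6))*(-41))*17 = (1*(-41))*17 = -41*17 = -697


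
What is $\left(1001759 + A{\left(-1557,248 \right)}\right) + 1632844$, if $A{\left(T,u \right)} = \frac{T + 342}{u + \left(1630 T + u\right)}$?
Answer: $\frac{6685078537857}{2537414} \approx 2.6346 \cdot 10^{6}$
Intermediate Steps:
$A{\left(T,u \right)} = \frac{342 + T}{2 u + 1630 T}$ ($A{\left(T,u \right)} = \frac{342 + T}{u + \left(u + 1630 T\right)} = \frac{342 + T}{2 u + 1630 T}$)
$\left(1001759 + A{\left(-1557,248 \right)}\right) + 1632844 = \left(1001759 + \frac{342 - 1557}{2 \left(248 + 815 \left(-1557\right)\right)}\right) + 1632844 = \left(1001759 + \frac{1}{2} \frac{1}{248 - 1268955} \left(-1215\right)\right) + 1632844 = \left(1001759 + \frac{1}{2} \frac{1}{-1268707} \left(-1215\right)\right) + 1632844 = \left(1001759 + \frac{1}{2} \left(- \frac{1}{1268707}\right) \left(-1215\right)\right) + 1632844 = \left(1001759 + \frac{1215}{2537414}\right) + 1632844 = \frac{2541877312441}{2537414} + 1632844 = \frac{6685078537857}{2537414}$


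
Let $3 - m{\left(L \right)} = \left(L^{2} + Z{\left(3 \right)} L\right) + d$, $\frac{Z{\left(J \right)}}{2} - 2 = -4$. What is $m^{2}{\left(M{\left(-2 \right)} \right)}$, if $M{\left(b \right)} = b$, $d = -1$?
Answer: $64$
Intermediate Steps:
$Z{\left(J \right)} = -4$ ($Z{\left(J \right)} = 4 + 2 \left(-4\right) = 4 - 8 = -4$)
$m{\left(L \right)} = 4 - L^{2} + 4 L$ ($m{\left(L \right)} = 3 - \left(\left(L^{2} - 4 L\right) - 1\right) = 3 - \left(-1 + L^{2} - 4 L\right) = 3 + \left(1 - L^{2} + 4 L\right) = 4 - L^{2} + 4 L$)
$m^{2}{\left(M{\left(-2 \right)} \right)} = \left(4 - \left(-2\right)^{2} + 4 \left(-2\right)\right)^{2} = \left(4 - 4 - 8\right)^{2} = \left(-8\right)^{2} = 64$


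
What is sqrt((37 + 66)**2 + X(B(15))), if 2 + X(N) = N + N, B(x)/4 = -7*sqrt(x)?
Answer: sqrt(10607 - 56*sqrt(15)) ≈ 101.93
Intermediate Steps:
B(x) = -28*sqrt(x) (B(x) = 4*(-7*sqrt(x)) = -28*sqrt(x))
X(N) = -2 + 2*N (X(N) = -2 + (N + N) = -2 + 2*N)
sqrt((37 + 66)**2 + X(B(15))) = sqrt((37 + 66)**2 + (-2 + 2*(-28*sqrt(15)))) = sqrt(103**2 + (-2 - 56*sqrt(15))) = sqrt(10609 + (-2 - 56*sqrt(15))) = sqrt(10607 - 56*sqrt(15))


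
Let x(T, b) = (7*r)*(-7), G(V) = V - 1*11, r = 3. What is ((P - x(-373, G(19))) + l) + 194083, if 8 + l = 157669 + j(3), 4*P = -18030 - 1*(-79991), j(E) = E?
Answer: 1469537/4 ≈ 3.6738e+5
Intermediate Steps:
G(V) = -11 + V (G(V) = V - 11 = -11 + V)
x(T, b) = -147 (x(T, b) = (7*3)*(-7) = 21*(-7) = -147)
P = 61961/4 (P = (-18030 - 1*(-79991))/4 = (-18030 + 79991)/4 = (¼)*61961 = 61961/4 ≈ 15490.)
l = 157664 (l = -8 + (157669 + 3) = -8 + 157672 = 157664)
((P - x(-373, G(19))) + l) + 194083 = ((61961/4 - 1*(-147)) + 157664) + 194083 = ((61961/4 + 147) + 157664) + 194083 = (62549/4 + 157664) + 194083 = 693205/4 + 194083 = 1469537/4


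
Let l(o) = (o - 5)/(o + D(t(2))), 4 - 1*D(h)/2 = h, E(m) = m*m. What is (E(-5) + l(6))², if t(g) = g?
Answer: 63001/100 ≈ 630.01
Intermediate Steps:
E(m) = m²
D(h) = 8 - 2*h
l(o) = (-5 + o)/(4 + o) (l(o) = (o - 5)/(o + (8 - 2*2)) = (-5 + o)/(o + (8 - 4)) = (-5 + o)/(o + 4) = (-5 + o)/(4 + o))
(E(-5) + l(6))² = ((-5)² + (-5 + 6)/(4 + 6))² = (25 + 1/10)² = (25 + (⅒)*1)² = (25 + ⅒)² = (251/10)² = 63001/100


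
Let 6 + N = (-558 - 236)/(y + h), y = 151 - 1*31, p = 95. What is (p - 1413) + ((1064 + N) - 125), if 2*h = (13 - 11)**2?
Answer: -23882/61 ≈ -391.51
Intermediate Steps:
y = 120 (y = 151 - 31 = 120)
h = 2 (h = (13 - 11)**2/2 = (1/2)*2**2 = (1/2)*4 = 2)
N = -763/61 (N = -6 + (-558 - 236)/(120 + 2) = -6 - 794/122 = -6 - 794*1/122 = -6 - 397/61 = -763/61 ≈ -12.508)
(p - 1413) + ((1064 + N) - 125) = (95 - 1413) + ((1064 - 763/61) - 125) = -1318 + (64141/61 - 125) = -1318 + 56516/61 = -23882/61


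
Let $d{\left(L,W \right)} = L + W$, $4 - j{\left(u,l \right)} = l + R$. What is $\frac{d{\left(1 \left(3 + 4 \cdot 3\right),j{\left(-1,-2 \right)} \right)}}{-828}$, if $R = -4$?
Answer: $- \frac{25}{828} \approx -0.030193$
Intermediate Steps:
$j{\left(u,l \right)} = 8 - l$ ($j{\left(u,l \right)} = 4 - \left(l - 4\right) = 4 - \left(-4 + l\right) = 8 - l$)
$\frac{d{\left(1 \left(3 + 4 \cdot 3\right),j{\left(-1,-2 \right)} \right)}}{-828} = \frac{1 \left(3 + 4 \cdot 3\right) + \left(8 - -2\right)}{-828} = \left(1 \left(3 + 12\right) + \left(8 + 2\right)\right) \left(- \frac{1}{828}\right) = \left(1 \cdot 15 + 10\right) \left(- \frac{1}{828}\right) = \left(15 + 10\right) \left(- \frac{1}{828}\right) = 25 \left(- \frac{1}{828}\right) = - \frac{25}{828}$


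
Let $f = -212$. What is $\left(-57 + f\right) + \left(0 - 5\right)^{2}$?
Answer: $-244$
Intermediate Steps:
$\left(-57 + f\right) + \left(0 - 5\right)^{2} = \left(-57 - 212\right) + \left(0 - 5\right)^{2} = -269 + \left(-5\right)^{2} = -269 + 25 = -244$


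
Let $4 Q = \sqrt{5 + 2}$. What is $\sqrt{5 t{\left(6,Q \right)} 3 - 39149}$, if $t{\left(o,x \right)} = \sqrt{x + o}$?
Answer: $\frac{\sqrt{-156596 + 30 \sqrt{24 + \sqrt{7}}}}{2} \approx 197.76 i$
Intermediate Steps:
$Q = \frac{\sqrt{7}}{4}$ ($Q = \frac{\sqrt{5 + 2}}{4} = \frac{\sqrt{7}}{4} \approx 0.66144$)
$t{\left(o,x \right)} = \sqrt{o + x}$
$\sqrt{5 t{\left(6,Q \right)} 3 - 39149} = \sqrt{5 \sqrt{6 + \frac{\sqrt{7}}{4}} \cdot 3 - 39149} = \sqrt{15 \sqrt{6 + \frac{\sqrt{7}}{4}} - 39149} = \sqrt{-39149 + 15 \sqrt{6 + \frac{\sqrt{7}}{4}}}$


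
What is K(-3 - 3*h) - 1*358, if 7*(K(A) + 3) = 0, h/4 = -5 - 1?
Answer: -361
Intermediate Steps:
h = -24 (h = 4*(-5 - 1) = 4*(-6) = -24)
K(A) = -3 (K(A) = -3 + (⅐)*0 = -3 + 0 = -3)
K(-3 - 3*h) - 1*358 = -3 - 1*358 = -3 - 358 = -361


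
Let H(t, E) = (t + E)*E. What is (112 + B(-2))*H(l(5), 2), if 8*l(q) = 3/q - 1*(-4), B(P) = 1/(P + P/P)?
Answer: 11433/20 ≈ 571.65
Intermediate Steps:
B(P) = 1/(1 + P) (B(P) = 1/(P + 1) = 1/(1 + P))
l(q) = 1/2 + 3/(8*q) (l(q) = (3/q - 1*(-4))/8 = (3/q + 4)/8 = (4 + 3/q)/8 = 1/2 + 3/(8*q))
H(t, E) = E*(E + t) (H(t, E) = (E + t)*E = E*(E + t))
(112 + B(-2))*H(l(5), 2) = (112 + 1/(1 - 2))*(2*(2 + (1/8)*(3 + 4*5)/5)) = (112 + 1/(-1))*(2*(2 + (1/8)*(1/5)*(3 + 20))) = (112 - 1)*(2*(2 + (1/8)*(1/5)*23)) = 111*(2*(2 + 23/40)) = 111*(2*(103/40)) = 111*(103/20) = 11433/20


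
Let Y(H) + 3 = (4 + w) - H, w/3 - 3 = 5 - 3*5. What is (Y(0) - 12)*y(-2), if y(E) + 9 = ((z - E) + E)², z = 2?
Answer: 160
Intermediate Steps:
w = -21 (w = 9 + 3*(5 - 3*5) = 9 + 3*(5 - 15) = 9 + 3*(-10) = 9 - 30 = -21)
y(E) = -5 (y(E) = -9 + ((2 - E) + E)² = -9 + 2² = -9 + 4 = -5)
Y(H) = -20 - H (Y(H) = -3 + ((4 - 21) - H) = -3 + (-17 - H) = -20 - H)
(Y(0) - 12)*y(-2) = ((-20 - 1*0) - 12)*(-5) = ((-20 + 0) - 12)*(-5) = (-20 - 12)*(-5) = -32*(-5) = 160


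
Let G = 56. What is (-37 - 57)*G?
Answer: -5264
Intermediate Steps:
(-37 - 57)*G = (-37 - 57)*56 = -94*56 = -5264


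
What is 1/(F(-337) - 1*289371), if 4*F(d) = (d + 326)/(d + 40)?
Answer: -108/31252067 ≈ -3.4558e-6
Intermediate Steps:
F(d) = (326 + d)/(4*(40 + d)) (F(d) = ((d + 326)/(d + 40))/4 = ((326 + d)/(40 + d))/4 = (326 + d)/(4*(40 + d)))
1/(F(-337) - 1*289371) = 1/((326 - 337)/(4*(40 - 337)) - 1*289371) = 1/((¼)*(-11)/(-297) - 289371) = 1/((¼)*(-1/297)*(-11) - 289371) = 1/(1/108 - 289371) = 1/(-31252067/108) = -108/31252067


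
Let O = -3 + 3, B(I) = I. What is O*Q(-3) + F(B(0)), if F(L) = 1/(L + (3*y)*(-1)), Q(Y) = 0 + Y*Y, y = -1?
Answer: 1/3 ≈ 0.33333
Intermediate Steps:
O = 0
Q(Y) = Y**2 (Q(Y) = 0 + Y**2 = Y**2)
F(L) = 1/(3 + L) (F(L) = 1/(L + (3*(-1))*(-1)) = 1/(L - 3*(-1)) = 1/(L + 3) = 1/(3 + L))
O*Q(-3) + F(B(0)) = 0*(-3)**2 + 1/(3 + 0) = 0*9 + 1/3 = 0 + 1/3 = 1/3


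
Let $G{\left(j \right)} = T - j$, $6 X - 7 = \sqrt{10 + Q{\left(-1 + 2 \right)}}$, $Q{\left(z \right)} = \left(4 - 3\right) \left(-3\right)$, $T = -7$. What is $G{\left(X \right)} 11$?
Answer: $- \frac{539}{6} - \frac{11 \sqrt{7}}{6} \approx -94.684$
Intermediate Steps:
$Q{\left(z \right)} = -3$ ($Q{\left(z \right)} = 1 \left(-3\right) = -3$)
$X = \frac{7}{6} + \frac{\sqrt{7}}{6}$ ($X = \frac{7}{6} + \frac{\sqrt{10 - 3}}{6} = \frac{7}{6} + \frac{\sqrt{7}}{6} \approx 1.6076$)
$G{\left(j \right)} = -7 - j$
$G{\left(X \right)} 11 = \left(-7 - \left(\frac{7}{6} + \frac{\sqrt{7}}{6}\right)\right) 11 = \left(- \frac{49}{6} - \frac{\sqrt{7}}{6}\right) 11 = - \frac{539}{6} - \frac{11 \sqrt{7}}{6}$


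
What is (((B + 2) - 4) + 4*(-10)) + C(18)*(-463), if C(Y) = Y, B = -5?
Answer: -8381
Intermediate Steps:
(((B + 2) - 4) + 4*(-10)) + C(18)*(-463) = (((-5 + 2) - 4) + 4*(-10)) + 18*(-463) = ((-3 - 4) - 40) - 8334 = (-7 - 40) - 8334 = -47 - 8334 = -8381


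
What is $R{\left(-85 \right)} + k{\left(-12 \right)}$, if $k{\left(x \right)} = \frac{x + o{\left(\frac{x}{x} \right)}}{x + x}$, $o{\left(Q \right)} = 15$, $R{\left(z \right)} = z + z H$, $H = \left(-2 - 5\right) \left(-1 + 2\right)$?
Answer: $\frac{4079}{8} \approx 509.88$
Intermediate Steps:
$H = -7$ ($H = \left(-7\right) 1 = -7$)
$R{\left(z \right)} = - 6 z$ ($R{\left(z \right)} = z + z \left(-7\right) = z - 7 z = - 6 z$)
$k{\left(x \right)} = \frac{15 + x}{2 x}$ ($k{\left(x \right)} = \frac{x + 15}{x + x} = \frac{15 + x}{2 x}$)
$R{\left(-85 \right)} + k{\left(-12 \right)} = \left(-6\right) \left(-85\right) + \frac{15 - 12}{2 \left(-12\right)} = 510 + \frac{1}{2} \left(- \frac{1}{12}\right) 3 = 510 - \frac{1}{8} = \frac{4079}{8}$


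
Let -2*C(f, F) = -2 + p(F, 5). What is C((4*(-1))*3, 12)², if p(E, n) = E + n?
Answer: 225/4 ≈ 56.250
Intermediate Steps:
C(f, F) = -3/2 - F/2 (C(f, F) = -(-2 + (F + 5))/2 = -(-2 + (5 + F))/2 = -(3 + F)/2 = -3/2 - F/2)
C((4*(-1))*3, 12)² = (-3/2 - ½*12)² = (-3/2 - 6)² = (-15/2)² = 225/4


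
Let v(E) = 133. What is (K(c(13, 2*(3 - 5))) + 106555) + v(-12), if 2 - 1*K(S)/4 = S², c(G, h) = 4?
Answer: 106632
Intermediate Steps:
K(S) = 8 - 4*S²
(K(c(13, 2*(3 - 5))) + 106555) + v(-12) = ((8 - 4*4²) + 106555) + 133 = ((8 - 4*16) + 106555) + 133 = ((8 - 64) + 106555) + 133 = (-56 + 106555) + 133 = 106499 + 133 = 106632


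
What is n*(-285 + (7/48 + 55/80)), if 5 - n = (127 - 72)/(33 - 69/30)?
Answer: -1679425/1842 ≈ -911.74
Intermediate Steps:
n = 985/307 (n = 5 - (127 - 72)/(33 - 69/30) = 5 - 55/(33 - 69*1/30) = 5 - 55/(33 - 23/10) = 5 - 55/307/10 = 5 - 55*10/307 = 5 - 1*550/307 = 5 - 550/307 = 985/307 ≈ 3.2085)
n*(-285 + (7/48 + 55/80)) = 985*(-285 + (7/48 + 55/80))/307 = 985*(-285 + (7*(1/48) + 55*(1/80)))/307 = 985*(-285 + (7/48 + 11/16))/307 = 985*(-285 + ⅚)/307 = (985/307)*(-1705/6) = -1679425/1842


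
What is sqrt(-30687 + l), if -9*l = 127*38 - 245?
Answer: 2*I*sqrt(7799) ≈ 176.62*I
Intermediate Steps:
l = -509 (l = -(127*38 - 245)/9 = -(4826 - 245)/9 = -1/9*4581 = -509)
sqrt(-30687 + l) = sqrt(-30687 - 509) = sqrt(-31196) = 2*I*sqrt(7799)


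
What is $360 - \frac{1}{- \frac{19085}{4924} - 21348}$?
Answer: $\frac{37849194244}{105136637} \approx 360.0$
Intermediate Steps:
$360 - \frac{1}{- \frac{19085}{4924} - 21348} = 360 - \frac{1}{- \frac{105136637}{4924}} = 360 - - \frac{4924}{105136637} = 360 + \frac{4924}{105136637} = \frac{37849194244}{105136637}$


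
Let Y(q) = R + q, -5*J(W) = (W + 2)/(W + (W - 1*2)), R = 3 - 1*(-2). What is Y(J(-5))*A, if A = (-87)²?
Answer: 749331/20 ≈ 37467.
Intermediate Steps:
R = 5 (R = 3 + 2 = 5)
A = 7569
J(W) = -(2 + W)/(5*(-2 + 2*W)) (J(W) = -(W + 2)/(5*(W + (W - 1*2))) = -(2 + W)/(5*(W + (W - 2))) = -(2 + W)/(5*(W + (-2 + W))) = -(2 + W)/(5*(-2 + 2*W)))
Y(q) = 5 + q
Y(J(-5))*A = (5 + (-2 - 1*(-5))/(10*(-1 - 5)))*7569 = (5 + (⅒)*(-2 + 5)/(-6))*7569 = (5 + (⅒)*(-⅙)*3)*7569 = (5 - 1/20)*7569 = (99/20)*7569 = 749331/20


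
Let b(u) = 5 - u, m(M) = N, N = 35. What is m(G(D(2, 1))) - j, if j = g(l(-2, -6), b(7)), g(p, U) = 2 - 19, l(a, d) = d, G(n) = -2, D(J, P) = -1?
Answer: 52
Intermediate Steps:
m(M) = 35
g(p, U) = -17
j = -17
m(G(D(2, 1))) - j = 35 - 1*(-17) = 35 + 17 = 52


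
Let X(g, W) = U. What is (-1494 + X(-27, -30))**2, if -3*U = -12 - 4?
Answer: 19945156/9 ≈ 2.2161e+6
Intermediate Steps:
U = 16/3 (U = -(-12 - 4)/3 = -1/3*(-16) = 16/3 ≈ 5.3333)
X(g, W) = 16/3
(-1494 + X(-27, -30))**2 = (-1494 + 16/3)**2 = (-4466/3)**2 = 19945156/9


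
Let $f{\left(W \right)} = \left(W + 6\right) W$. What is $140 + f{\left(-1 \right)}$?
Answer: $135$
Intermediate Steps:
$f{\left(W \right)} = W \left(6 + W\right)$ ($f{\left(W \right)} = \left(6 + W\right) W = W \left(6 + W\right)$)
$140 + f{\left(-1 \right)} = 140 - \left(6 - 1\right) = 140 - 5 = 135$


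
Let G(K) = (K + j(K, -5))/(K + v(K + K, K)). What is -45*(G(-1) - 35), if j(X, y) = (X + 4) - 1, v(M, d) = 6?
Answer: 1566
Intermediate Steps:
j(X, y) = 3 + X (j(X, y) = (4 + X) - 1 = 3 + X)
G(K) = (3 + 2*K)/(6 + K) (G(K) = (K + (3 + K))/(K + 6) = (3 + 2*K)/(6 + K))
-45*(G(-1) - 35) = -45*((3 + 2*(-1))/(6 - 1) - 35) = -45*((3 - 2)/5 - 35) = -45*((⅕)*1 - 35) = -45*(⅕ - 35) = -45*(-174/5) = 1566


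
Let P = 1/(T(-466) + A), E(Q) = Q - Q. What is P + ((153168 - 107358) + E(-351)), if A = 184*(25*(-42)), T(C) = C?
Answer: 8871839459/193666 ≈ 45810.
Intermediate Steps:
E(Q) = 0
A = -193200 (A = 184*(-1050) = -193200)
P = -1/193666 (P = 1/(-466 - 193200) = 1/(-193666) = -1/193666 ≈ -5.1635e-6)
P + ((153168 - 107358) + E(-351)) = -1/193666 + ((153168 - 107358) + 0) = -1/193666 + (45810 + 0) = -1/193666 + 45810 = 8871839459/193666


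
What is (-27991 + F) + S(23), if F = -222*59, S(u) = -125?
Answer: -41214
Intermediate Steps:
F = -13098
(-27991 + F) + S(23) = (-27991 - 13098) - 125 = -41089 - 125 = -41214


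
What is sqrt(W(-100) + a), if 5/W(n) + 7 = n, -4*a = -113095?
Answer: sqrt(1294822515)/214 ≈ 168.15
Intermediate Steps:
a = 113095/4 (a = -1/4*(-113095) = 113095/4 ≈ 28274.)
W(n) = 5/(-7 + n)
sqrt(W(-100) + a) = sqrt(5/(-7 - 100) + 113095/4) = sqrt(5/(-107) + 113095/4) = sqrt(5*(-1/107) + 113095/4) = sqrt(-5/107 + 113095/4) = sqrt(12101145/428) = sqrt(1294822515)/214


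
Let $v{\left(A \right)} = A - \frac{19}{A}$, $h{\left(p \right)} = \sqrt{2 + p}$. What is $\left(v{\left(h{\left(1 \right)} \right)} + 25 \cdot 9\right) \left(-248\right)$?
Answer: $-55800 + \frac{3968 \sqrt{3}}{3} \approx -53509.0$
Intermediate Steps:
$\left(v{\left(h{\left(1 \right)} \right)} + 25 \cdot 9\right) \left(-248\right) = \left(\left(\sqrt{2 + 1} - \frac{19}{\sqrt{2 + 1}}\right) + 25 \cdot 9\right) \left(-248\right) = \left(\left(\sqrt{3} - \frac{19}{\sqrt{3}}\right) + 225\right) \left(-248\right) = \left(\left(\sqrt{3} - 19 \frac{\sqrt{3}}{3}\right) + 225\right) \left(-248\right) = \left(\left(\sqrt{3} - \frac{19 \sqrt{3}}{3}\right) + 225\right) \left(-248\right) = \left(- \frac{16 \sqrt{3}}{3} + 225\right) \left(-248\right) = \left(225 - \frac{16 \sqrt{3}}{3}\right) \left(-248\right) = -55800 + \frac{3968 \sqrt{3}}{3}$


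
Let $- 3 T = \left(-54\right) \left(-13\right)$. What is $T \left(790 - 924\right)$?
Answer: $31356$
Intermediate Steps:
$T = -234$ ($T = - \frac{\left(-54\right) \left(-13\right)}{3} = \left(- \frac{1}{3}\right) 702 = -234$)
$T \left(790 - 924\right) = - 234 \left(790 - 924\right) = \left(-234\right) \left(-134\right) = 31356$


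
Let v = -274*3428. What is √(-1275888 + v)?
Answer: 2*I*√553790 ≈ 1488.3*I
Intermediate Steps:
v = -939272
√(-1275888 + v) = √(-1275888 - 939272) = √(-2215160) = 2*I*√553790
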